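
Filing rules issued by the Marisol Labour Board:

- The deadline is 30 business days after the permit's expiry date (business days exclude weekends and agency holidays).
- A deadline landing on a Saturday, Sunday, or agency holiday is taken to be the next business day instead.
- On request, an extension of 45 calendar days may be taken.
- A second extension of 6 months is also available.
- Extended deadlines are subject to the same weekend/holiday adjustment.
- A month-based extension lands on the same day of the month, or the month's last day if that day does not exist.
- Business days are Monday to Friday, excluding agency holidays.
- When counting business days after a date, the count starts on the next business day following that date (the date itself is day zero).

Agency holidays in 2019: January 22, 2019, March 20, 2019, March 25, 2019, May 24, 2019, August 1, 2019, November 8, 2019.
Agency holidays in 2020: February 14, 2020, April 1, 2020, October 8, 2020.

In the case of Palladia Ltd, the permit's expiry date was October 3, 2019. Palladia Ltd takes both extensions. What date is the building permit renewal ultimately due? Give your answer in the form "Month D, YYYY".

30 business days after October 3, 2019, excluding weekends and holidays, is November 15, 2019.
Since November 15, 2019 is a Friday and not a holiday, the date is unchanged.
Applying the 45-calendar-day extension: November 15, 2019 + 45 days = December 30, 2019.
Since December 30, 2019 is a Monday and not a holiday, the date is unchanged.
The 6 months extension carries December 30, 2019 to June 30, 2020.
Since June 30, 2020 is a Tuesday and not a holiday, the date is unchanged.
The final due date is June 30, 2020.

June 30, 2020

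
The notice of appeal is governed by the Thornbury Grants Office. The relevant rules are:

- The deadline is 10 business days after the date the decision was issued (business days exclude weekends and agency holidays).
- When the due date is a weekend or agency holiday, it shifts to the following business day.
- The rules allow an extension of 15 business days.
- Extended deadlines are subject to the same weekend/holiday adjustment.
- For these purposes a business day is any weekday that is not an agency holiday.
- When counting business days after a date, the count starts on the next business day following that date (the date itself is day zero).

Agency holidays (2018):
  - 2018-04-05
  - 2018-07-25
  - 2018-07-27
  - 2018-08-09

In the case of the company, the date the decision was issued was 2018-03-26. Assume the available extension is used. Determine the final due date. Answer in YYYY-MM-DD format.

10 business days after 2018-03-26, excluding weekends and holidays, is 2018-04-10.
2018-04-10 (Tuesday) is already a business day.
The 15-business-day extension runs from 2018-04-10 to 2018-05-01.
2018-05-01 (Tuesday) is already a business day.
So the filing is due 2018-05-01.

2018-05-01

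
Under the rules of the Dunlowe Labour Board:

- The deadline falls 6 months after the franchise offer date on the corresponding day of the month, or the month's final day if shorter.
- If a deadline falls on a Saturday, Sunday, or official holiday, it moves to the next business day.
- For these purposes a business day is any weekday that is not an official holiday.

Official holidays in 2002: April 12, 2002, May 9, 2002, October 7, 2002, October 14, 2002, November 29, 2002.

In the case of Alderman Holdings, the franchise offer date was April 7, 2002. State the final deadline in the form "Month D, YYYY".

October 8, 2002

6 months from April 7, 2002 is October 7, 2002.
Because October 7, 2002 is a listed holiday, the deadline becomes October 8, 2002 (Tuesday).
Final deadline: October 8, 2002.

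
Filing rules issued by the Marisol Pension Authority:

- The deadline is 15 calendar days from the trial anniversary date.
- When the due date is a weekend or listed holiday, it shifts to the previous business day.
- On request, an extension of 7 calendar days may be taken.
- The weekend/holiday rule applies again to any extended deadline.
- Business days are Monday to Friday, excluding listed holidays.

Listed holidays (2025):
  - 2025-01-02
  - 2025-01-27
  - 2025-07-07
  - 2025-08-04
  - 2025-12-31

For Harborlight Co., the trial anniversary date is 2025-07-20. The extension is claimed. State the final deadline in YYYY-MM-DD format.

Adding 15 calendar days to 2025-07-20 gives 2025-08-04.
2025-08-04 is a listed holiday; the preceding business day is 2025-08-01 (Friday).
The 7-calendar-day extension moves the deadline from 2025-08-01 to 2025-08-08.
2025-08-08 is a Friday and not a listed holiday, so it stands.
So the filing is due 2025-08-08.

2025-08-08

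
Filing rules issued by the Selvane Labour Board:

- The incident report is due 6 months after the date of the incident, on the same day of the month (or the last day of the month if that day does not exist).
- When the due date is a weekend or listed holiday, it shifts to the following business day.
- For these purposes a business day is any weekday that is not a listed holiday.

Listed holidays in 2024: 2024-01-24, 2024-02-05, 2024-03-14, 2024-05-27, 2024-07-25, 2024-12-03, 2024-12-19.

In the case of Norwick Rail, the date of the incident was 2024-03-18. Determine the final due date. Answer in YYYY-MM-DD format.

6 months after 2024-03-18, on the same day of the month, is 2024-09-18.
2024-09-18 falls on a Wednesday, which is a business day, so no adjustment is needed.
The final due date is 2024-09-18.

2024-09-18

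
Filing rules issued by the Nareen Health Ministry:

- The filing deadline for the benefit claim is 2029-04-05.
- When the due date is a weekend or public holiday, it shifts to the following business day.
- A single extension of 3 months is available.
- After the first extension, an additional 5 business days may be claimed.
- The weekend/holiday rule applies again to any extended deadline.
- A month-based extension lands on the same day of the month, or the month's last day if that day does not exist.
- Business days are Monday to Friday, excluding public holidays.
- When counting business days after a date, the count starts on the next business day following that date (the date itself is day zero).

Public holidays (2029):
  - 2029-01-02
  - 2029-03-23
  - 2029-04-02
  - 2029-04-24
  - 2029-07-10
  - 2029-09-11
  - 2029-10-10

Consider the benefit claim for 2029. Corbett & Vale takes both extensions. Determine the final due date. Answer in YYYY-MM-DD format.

The statutory due date is 2029-04-05.
2029-04-05 is a Thursday and not a listed holiday, so it stands.
Add 3 months to 2029-04-05: 2029-07-05.
2029-07-05 falls on a Thursday, which is a business day, so no adjustment is needed.
Applying the 5-business-day extension: 5 business days after 2029-07-05 is 2029-07-13.
2029-07-13 (Friday) is already a business day.
Deadline: 2029-07-13.

2029-07-13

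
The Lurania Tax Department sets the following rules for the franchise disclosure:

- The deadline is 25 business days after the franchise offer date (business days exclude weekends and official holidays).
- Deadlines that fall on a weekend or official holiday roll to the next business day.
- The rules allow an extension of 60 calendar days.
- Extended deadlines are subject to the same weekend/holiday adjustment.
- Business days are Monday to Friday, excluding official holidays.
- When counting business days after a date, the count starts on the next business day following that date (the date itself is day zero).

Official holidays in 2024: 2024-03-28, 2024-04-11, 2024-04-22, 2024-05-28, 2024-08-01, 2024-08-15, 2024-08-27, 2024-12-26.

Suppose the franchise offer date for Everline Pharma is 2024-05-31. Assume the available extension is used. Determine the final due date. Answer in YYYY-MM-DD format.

2024-09-03

25 business days after 2024-05-31, excluding weekends and holidays, is 2024-07-05.
2024-07-05 falls on a Friday, which is a business day, so no adjustment is needed.
Add the 60 calendar-day extension to 2024-07-05: 2024-09-03.
2024-09-03 falls on a Tuesday, which is a business day, so no adjustment is needed.
Deadline: 2024-09-03.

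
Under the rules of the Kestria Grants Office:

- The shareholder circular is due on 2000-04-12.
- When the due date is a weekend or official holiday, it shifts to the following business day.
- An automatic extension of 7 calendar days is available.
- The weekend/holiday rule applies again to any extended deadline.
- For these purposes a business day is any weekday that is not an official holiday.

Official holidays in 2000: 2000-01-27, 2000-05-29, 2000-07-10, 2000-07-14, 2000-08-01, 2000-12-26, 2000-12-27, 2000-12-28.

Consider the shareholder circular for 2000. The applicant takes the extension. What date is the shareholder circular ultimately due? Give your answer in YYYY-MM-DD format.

The stated deadline is 2000-04-12.
2000-04-12 is a Wednesday and not a listed holiday, so it stands.
Add the 7 calendar-day extension to 2000-04-12: 2000-04-19.
Since 2000-04-19 is a Wednesday and not a holiday, the date is unchanged.
So the filing is due 2000-04-19.

2000-04-19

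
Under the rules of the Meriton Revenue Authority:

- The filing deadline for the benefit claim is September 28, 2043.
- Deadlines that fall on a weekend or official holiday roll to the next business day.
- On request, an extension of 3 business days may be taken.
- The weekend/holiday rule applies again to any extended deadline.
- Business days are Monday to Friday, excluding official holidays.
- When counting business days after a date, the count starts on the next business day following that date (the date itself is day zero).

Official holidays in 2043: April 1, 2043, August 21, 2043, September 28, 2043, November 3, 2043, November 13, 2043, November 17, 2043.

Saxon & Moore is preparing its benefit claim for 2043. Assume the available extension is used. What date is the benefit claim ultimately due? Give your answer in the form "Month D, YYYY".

The stated deadline is September 28, 2043.
September 28, 2043 falls on a listed holiday. Rolling to the next business day gives September 29, 2043, a Tuesday.
The 3-business-day extension runs from September 29, 2043 to October 2, 2043.
Since October 2, 2043 is a Friday and not a holiday, the date is unchanged.
Final deadline: October 2, 2043.

October 2, 2043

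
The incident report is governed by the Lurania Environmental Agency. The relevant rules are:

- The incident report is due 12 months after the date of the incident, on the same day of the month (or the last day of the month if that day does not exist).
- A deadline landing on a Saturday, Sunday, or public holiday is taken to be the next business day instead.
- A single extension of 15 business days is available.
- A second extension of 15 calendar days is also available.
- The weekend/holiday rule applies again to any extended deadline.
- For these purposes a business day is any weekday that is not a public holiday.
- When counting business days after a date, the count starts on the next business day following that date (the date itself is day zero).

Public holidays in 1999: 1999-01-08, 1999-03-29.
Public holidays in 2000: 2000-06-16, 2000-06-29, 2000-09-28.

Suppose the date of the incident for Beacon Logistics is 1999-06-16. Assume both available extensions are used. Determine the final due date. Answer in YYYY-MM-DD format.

2000-07-26

12 months from 1999-06-16 is 2000-06-16.
2000-06-16 is a listed holiday, so it moves to the next business day, 2000-06-19 (Monday).
The 15-business-day extension runs from 2000-06-19 to 2000-07-11.
2000-07-11 falls on a Tuesday, which is a business day, so no adjustment is needed.
With the 15-day extension, 2000-07-11 becomes 2000-07-26.
Since 2000-07-26 is a Wednesday and not a holiday, the date is unchanged.
The final due date is 2000-07-26.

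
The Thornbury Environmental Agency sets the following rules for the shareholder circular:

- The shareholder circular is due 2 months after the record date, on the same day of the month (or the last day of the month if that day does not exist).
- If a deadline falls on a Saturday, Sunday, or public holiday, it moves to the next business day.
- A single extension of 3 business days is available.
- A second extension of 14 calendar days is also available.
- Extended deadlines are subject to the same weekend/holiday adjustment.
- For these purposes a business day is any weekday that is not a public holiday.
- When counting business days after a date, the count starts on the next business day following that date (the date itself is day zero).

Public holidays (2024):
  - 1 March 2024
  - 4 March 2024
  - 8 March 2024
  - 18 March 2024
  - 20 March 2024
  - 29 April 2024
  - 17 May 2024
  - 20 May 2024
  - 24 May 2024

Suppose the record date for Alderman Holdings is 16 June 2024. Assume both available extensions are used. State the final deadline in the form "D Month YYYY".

2 months after 16 June 2024, on the same day of the month, is 16 August 2024.
16 August 2024 falls on a Friday, which is a business day, so no adjustment is needed.
The 3-business-day extension runs from 16 August 2024 to 21 August 2024.
21 August 2024 (Wednesday) is already a business day.
With the 14-day extension, 21 August 2024 becomes 4 September 2024.
Since 4 September 2024 is a Wednesday and not a holiday, the date is unchanged.
So the filing is due 4 September 2024.

4 September 2024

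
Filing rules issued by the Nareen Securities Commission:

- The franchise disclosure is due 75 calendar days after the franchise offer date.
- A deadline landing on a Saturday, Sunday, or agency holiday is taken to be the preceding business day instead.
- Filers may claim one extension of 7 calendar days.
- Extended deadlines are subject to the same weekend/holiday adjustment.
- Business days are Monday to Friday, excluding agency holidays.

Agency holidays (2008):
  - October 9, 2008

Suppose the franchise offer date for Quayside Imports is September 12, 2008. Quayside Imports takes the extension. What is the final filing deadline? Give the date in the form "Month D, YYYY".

Adding 75 calendar days to September 12, 2008 gives November 26, 2008.
Since November 26, 2008 is a Wednesday and not a holiday, the date is unchanged.
With the 7-day extension, November 26, 2008 becomes December 3, 2008.
December 3, 2008 (Wednesday) is already a business day.
So the filing is due December 3, 2008.

December 3, 2008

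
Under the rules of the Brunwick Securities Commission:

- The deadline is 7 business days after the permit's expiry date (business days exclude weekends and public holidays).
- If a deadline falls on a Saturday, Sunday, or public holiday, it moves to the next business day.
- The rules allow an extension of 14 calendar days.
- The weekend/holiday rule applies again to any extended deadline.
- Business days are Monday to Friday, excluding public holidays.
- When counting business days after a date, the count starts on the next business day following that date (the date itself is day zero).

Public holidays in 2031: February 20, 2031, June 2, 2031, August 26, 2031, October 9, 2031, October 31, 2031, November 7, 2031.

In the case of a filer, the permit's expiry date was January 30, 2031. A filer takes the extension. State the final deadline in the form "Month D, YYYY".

Counting 7 business days after January 30, 2031 (skipping weekends and listed holidays) reaches February 10, 2031.
February 10, 2031 falls on a Monday, which is a business day, so no adjustment is needed.
Add the 14 calendar-day extension to February 10, 2031: February 24, 2031.
February 24, 2031 is a Monday and not a listed holiday, so it stands.
Deadline: February 24, 2031.

February 24, 2031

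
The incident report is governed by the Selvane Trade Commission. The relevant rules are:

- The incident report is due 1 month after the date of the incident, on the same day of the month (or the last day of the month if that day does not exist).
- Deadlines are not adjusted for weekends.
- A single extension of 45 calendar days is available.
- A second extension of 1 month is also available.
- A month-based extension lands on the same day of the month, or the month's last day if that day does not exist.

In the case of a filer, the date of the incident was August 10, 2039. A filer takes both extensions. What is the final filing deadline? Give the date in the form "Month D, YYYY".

1 month after August 10, 2039, on the same day of the month, is September 10, 2039.
September 10, 2039 falls on a Saturday. The rules make no weekend/holiday allowance, so it remains September 10, 2039.
Applying the 45-calendar-day extension: September 10, 2039 + 45 days = October 25, 2039.
No adjustment is made for weekends or holidays, so October 25, 2039 stands.
The 1 month extension carries October 25, 2039 to November 25, 2039.
November 25, 2039 is a Friday; no weekend or holiday adjustment applies.
So the filing is due November 25, 2039.

November 25, 2039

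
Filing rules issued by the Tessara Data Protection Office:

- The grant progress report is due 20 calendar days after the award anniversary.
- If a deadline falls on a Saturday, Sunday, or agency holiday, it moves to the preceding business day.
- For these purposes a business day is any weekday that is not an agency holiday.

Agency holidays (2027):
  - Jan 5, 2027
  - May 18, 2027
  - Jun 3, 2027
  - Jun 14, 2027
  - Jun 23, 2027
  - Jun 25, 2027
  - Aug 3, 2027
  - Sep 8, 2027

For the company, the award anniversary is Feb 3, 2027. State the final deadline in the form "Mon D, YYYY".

Adding 20 calendar days to Feb 3, 2027 gives Feb 23, 2027.
Feb 23, 2027 (Tuesday) is already a business day.
Final deadline: Feb 23, 2027.

Feb 23, 2027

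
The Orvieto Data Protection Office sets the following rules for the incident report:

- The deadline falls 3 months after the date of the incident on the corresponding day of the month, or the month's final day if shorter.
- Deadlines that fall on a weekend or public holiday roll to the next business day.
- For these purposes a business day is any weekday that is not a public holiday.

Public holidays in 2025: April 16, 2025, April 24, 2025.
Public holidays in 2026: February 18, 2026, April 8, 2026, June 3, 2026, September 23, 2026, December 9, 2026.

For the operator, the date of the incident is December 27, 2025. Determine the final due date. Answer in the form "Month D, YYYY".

3 months after December 27, 2025, on the same day of the month, is March 27, 2026.
March 27, 2026 falls on a Friday, which is a business day, so no adjustment is needed.
Final deadline: March 27, 2026.

March 27, 2026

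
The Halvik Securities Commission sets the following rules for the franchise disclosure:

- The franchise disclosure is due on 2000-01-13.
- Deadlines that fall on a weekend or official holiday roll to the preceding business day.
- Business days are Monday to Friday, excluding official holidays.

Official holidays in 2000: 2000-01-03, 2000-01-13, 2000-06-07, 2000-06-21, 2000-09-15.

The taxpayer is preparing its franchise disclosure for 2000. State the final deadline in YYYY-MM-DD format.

Start from the fixed due date, 2000-01-13.
Because 2000-01-13 is a listed holiday, the deadline becomes 2000-01-12 (Wednesday).
Final deadline: 2000-01-12.

2000-01-12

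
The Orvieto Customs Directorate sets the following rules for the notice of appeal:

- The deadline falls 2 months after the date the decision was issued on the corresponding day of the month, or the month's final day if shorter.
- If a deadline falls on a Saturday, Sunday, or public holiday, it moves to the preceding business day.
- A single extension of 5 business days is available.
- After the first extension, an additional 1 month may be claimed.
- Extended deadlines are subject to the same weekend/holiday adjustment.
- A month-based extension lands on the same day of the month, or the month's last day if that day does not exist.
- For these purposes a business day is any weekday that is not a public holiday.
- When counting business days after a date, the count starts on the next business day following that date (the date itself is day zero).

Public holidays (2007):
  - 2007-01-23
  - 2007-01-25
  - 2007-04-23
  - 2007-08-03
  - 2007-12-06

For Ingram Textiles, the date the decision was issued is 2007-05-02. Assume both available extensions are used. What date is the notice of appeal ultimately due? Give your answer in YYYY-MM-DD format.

2 months from 2007-05-02 is 2007-07-02.
2007-07-02 is a Monday and not a listed holiday, so it stands.
Applying the 5-business-day extension: 5 business days after 2007-07-02 is 2007-07-09.
2007-07-09 is a Monday and not a listed holiday, so it stands.
The 1 month extension carries 2007-07-09 to 2007-08-09.
Since 2007-08-09 is a Thursday and not a holiday, the date is unchanged.
The final due date is 2007-08-09.

2007-08-09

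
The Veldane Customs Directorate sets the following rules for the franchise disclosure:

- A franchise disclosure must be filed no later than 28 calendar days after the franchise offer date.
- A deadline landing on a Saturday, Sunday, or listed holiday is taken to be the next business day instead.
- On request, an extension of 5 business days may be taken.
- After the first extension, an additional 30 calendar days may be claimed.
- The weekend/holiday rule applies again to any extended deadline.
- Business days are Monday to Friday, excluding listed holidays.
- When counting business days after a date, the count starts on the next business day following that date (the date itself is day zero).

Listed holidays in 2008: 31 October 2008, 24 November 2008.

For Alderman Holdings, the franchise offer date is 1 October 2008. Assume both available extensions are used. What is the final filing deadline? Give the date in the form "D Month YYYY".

8 December 2008

From 1 October 2008, 28 calendar days later is 29 October 2008.
29 October 2008 is a Wednesday and not a listed holiday, so it stands.
Counting 5 further business days from 29 October 2008 reaches 6 November 2008.
Since 6 November 2008 is a Thursday and not a holiday, the date is unchanged.
With the 30-day extension, 6 November 2008 becomes 6 December 2008.
6 December 2008 is a Saturday, so it moves to the next business day, 8 December 2008 (Monday).
So the filing is due 8 December 2008.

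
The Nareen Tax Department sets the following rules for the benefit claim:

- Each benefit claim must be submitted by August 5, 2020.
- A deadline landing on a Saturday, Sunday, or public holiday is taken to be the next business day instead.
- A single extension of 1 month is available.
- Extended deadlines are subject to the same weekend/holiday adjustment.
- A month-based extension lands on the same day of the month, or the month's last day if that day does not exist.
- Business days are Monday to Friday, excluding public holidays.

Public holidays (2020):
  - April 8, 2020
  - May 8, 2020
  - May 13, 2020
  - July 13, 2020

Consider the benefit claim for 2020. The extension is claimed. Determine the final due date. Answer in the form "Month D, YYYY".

The statutory due date is August 5, 2020.
August 5, 2020 falls on a Wednesday, which is a business day, so no adjustment is needed.
The 1 month extension carries August 5, 2020 to September 5, 2020.
September 5, 2020 is a Saturday, so it moves to the next business day, September 7, 2020 (Monday).
The final due date is September 7, 2020.

September 7, 2020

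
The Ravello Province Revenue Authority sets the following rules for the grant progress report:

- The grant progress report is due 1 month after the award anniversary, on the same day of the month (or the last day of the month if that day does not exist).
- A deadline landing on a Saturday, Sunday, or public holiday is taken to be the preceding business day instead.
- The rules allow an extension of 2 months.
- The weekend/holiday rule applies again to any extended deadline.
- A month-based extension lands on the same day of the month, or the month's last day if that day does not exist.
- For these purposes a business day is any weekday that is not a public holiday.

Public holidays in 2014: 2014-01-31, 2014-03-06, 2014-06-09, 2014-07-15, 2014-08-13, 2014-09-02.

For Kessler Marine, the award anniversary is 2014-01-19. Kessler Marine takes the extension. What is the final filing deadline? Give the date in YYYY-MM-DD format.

2014-04-18

Moving 1 month forward from 2014-01-19 on the corresponding day gives 2014-02-19.
2014-02-19 (Wednesday) is already a business day.
Add 2 months to 2014-02-19: 2014-04-19.
2014-04-19 is a Saturday; the preceding business day is 2014-04-18 (Friday).
Deadline: 2014-04-18.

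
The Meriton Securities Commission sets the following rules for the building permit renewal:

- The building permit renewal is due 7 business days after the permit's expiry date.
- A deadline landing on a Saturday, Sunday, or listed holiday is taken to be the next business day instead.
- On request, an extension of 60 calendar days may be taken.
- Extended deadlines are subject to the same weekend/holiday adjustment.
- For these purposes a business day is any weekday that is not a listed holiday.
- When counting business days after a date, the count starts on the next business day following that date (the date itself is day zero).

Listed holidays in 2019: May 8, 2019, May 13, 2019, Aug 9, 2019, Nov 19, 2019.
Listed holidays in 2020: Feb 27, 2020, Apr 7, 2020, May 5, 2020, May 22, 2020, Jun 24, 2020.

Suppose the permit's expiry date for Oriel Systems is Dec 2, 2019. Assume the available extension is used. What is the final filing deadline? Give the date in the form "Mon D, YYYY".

Feb 10, 2020

7 business days after Dec 2, 2019, excluding weekends and holidays, is Dec 11, 2019.
Dec 11, 2019 falls on a Wednesday, which is a business day, so no adjustment is needed.
With the 60-day extension, Dec 11, 2019 becomes Feb 9, 2020.
Feb 9, 2020 falls on a Sunday. Rolling to the next business day gives Feb 10, 2020, a Monday.
Final deadline: Feb 10, 2020.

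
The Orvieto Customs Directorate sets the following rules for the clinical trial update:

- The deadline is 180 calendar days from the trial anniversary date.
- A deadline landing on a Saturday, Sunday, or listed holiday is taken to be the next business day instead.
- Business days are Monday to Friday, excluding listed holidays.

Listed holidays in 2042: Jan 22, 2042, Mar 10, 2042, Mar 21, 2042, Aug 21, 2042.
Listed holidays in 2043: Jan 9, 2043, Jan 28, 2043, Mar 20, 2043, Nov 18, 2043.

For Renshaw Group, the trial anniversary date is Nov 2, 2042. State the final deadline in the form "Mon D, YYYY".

May 1, 2043

From Nov 2, 2042, 180 calendar days later is May 1, 2043.
Since May 1, 2043 is a Friday and not a holiday, the date is unchanged.
The final due date is May 1, 2043.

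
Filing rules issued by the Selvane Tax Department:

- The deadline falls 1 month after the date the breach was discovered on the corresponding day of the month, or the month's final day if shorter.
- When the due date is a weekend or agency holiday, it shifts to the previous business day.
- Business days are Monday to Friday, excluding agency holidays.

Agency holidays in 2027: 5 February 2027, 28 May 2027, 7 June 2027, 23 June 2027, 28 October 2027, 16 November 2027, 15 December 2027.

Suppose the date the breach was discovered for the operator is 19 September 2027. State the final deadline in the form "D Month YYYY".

19 October 2027

Moving 1 month forward from 19 September 2027 on the corresponding day gives 19 October 2027.
19 October 2027 falls on a Tuesday, which is a business day, so no adjustment is needed.
The final due date is 19 October 2027.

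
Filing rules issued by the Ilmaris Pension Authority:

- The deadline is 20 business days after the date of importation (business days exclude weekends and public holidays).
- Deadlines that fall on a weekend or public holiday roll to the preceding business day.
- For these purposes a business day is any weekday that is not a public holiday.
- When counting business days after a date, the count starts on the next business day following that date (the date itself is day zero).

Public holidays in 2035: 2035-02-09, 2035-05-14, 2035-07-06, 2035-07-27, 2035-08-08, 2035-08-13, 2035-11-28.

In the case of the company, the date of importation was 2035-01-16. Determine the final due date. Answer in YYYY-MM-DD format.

2035-02-14

Starting the day after 2035-01-16 and counting 20 business days lands on 2035-02-14.
Since 2035-02-14 is a Wednesday and not a holiday, the date is unchanged.
So the filing is due 2035-02-14.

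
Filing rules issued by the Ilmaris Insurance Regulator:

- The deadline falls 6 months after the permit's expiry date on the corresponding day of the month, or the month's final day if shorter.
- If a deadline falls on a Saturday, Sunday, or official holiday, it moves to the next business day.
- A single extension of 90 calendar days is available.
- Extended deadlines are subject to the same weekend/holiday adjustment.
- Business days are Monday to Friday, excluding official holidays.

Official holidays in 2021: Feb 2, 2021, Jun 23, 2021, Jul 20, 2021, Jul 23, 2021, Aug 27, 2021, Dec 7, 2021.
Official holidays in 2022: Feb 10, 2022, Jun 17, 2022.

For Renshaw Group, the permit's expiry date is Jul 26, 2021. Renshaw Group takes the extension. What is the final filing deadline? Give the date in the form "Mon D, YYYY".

6 months from Jul 26, 2021 is Jan 26, 2022.
Jan 26, 2022 (Wednesday) is already a business day.
Applying the 90-calendar-day extension: Jan 26, 2022 + 90 days = Apr 26, 2022.
Since Apr 26, 2022 is a Tuesday and not a holiday, the date is unchanged.
The final due date is Apr 26, 2022.

Apr 26, 2022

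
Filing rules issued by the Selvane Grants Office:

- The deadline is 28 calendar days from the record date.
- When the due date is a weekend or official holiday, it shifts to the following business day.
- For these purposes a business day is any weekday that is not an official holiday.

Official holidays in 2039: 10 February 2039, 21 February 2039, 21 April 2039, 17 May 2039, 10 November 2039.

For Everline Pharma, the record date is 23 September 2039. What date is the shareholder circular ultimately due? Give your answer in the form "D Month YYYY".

Trigger date 23 September 2039 + 28 calendar days = 21 October 2039.
Since 21 October 2039 is a Friday and not a holiday, the date is unchanged.
The final due date is 21 October 2039.

21 October 2039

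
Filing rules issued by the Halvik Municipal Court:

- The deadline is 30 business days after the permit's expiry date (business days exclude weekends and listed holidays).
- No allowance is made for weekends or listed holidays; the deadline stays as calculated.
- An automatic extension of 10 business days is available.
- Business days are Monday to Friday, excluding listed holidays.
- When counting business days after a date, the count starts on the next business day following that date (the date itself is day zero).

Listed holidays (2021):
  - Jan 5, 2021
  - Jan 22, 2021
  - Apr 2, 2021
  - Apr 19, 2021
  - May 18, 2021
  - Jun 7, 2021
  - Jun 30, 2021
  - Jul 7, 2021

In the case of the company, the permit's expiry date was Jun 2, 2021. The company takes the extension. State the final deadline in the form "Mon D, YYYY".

Aug 2, 2021

30 business days after Jun 2, 2021, excluding weekends and holidays, is Jul 19, 2021.
No adjustment is made for weekends or holidays, so Jul 19, 2021 stands.
The 10-business-day extension runs from Jul 19, 2021 to Aug 2, 2021.
Aug 2, 2021 falls on a Monday. The rules make no weekend/holiday allowance, so it remains Aug 2, 2021.
Deadline: Aug 2, 2021.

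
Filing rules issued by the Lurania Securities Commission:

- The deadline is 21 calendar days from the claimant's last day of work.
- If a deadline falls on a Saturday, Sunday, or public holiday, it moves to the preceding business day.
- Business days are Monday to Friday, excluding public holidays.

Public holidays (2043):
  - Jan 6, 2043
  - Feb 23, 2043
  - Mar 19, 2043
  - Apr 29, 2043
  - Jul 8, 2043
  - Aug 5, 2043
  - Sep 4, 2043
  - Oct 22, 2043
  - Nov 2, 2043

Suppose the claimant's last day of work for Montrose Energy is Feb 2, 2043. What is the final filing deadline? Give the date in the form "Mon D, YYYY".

Feb 20, 2043

21 calendar days after Feb 2, 2043 is Feb 23, 2043.
Feb 23, 2043 falls on a listed holiday. Rolling to the preceding business day gives Feb 20, 2043, a Friday.
Final deadline: Feb 20, 2043.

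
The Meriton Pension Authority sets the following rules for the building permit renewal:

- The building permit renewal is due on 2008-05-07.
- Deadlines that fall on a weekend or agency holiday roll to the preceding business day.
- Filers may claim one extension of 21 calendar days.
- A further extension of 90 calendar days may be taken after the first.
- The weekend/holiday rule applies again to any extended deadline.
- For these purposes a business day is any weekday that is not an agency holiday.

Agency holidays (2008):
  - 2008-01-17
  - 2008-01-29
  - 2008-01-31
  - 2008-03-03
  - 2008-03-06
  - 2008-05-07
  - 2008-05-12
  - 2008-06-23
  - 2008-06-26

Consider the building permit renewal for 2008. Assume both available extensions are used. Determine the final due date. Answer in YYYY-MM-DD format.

2008-08-25

The stated deadline is 2008-05-07.
2008-05-07 is a listed holiday; the preceding business day is 2008-05-06 (Tuesday).
The 21-calendar-day extension moves the deadline from 2008-05-06 to 2008-05-27.
2008-05-27 (Tuesday) is already a business day.
Add the 90 calendar-day extension to 2008-05-27: 2008-08-25.
2008-08-25 is a Monday and not a listed holiday, so it stands.
Deadline: 2008-08-25.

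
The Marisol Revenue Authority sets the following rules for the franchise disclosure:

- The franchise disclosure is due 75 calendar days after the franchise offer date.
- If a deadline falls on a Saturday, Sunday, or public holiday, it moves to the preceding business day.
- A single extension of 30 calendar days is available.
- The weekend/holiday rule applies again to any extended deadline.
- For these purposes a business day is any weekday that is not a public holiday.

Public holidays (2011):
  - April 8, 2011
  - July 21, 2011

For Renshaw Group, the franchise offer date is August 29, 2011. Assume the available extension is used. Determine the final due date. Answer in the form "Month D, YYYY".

December 9, 2011

From August 29, 2011, 75 calendar days later is November 12, 2011.
Because November 12, 2011 is a Saturday, the deadline becomes November 11, 2011 (Friday).
The 30-calendar-day extension moves the deadline from November 11, 2011 to December 11, 2011.
December 11, 2011 is a Sunday, so it moves to the preceding business day, December 9, 2011 (Friday).
Deadline: December 9, 2011.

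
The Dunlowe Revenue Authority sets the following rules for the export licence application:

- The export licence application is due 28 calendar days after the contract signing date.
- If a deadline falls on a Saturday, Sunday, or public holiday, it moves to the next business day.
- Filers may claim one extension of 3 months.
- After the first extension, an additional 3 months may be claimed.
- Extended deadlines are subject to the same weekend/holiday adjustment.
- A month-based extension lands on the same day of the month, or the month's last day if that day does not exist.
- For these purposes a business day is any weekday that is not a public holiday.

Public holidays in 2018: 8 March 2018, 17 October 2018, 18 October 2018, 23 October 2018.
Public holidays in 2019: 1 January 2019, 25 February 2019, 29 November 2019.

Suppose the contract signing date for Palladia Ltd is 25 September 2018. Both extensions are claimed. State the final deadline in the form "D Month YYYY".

24 April 2019

From 25 September 2018, 28 calendar days later is 23 October 2018.
23 October 2018 is a listed holiday, so it moves to the next business day, 24 October 2018 (Wednesday).
Applying the 3 months extension: 3 months after 24 October 2018 is 24 January 2019.
Since 24 January 2019 is a Thursday and not a holiday, the date is unchanged.
The 3 months extension carries 24 January 2019 to 24 April 2019.
24 April 2019 (Wednesday) is already a business day.
Deadline: 24 April 2019.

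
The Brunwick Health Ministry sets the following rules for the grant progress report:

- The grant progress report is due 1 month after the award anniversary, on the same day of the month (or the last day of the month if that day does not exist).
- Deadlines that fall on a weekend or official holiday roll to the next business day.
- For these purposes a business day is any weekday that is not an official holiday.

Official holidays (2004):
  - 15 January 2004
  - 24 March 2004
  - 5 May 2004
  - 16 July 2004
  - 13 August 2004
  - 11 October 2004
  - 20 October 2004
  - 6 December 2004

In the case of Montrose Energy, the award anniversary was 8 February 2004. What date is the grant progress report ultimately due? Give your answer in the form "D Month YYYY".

8 March 2004

Moving 1 month forward from 8 February 2004 on the corresponding day gives 8 March 2004.
8 March 2004 is a Monday and not a listed holiday, so it stands.
Final deadline: 8 March 2004.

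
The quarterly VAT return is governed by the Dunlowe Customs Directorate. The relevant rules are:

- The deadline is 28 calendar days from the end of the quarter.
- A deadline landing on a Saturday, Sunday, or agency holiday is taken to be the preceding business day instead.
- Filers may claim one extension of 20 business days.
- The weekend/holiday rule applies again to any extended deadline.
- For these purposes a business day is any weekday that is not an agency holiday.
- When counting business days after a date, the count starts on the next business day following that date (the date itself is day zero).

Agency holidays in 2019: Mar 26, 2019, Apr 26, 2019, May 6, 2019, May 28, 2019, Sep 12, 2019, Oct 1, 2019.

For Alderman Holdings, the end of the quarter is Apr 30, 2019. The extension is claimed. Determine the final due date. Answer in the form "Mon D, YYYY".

Jun 25, 2019

From Apr 30, 2019, 28 calendar days later is May 28, 2019.
Because May 28, 2019 is a listed holiday, the deadline becomes May 27, 2019 (Monday).
Counting 20 further business days from May 27, 2019 reaches Jun 25, 2019.
Jun 25, 2019 is a Tuesday and not a listed holiday, so it stands.
So the filing is due Jun 25, 2019.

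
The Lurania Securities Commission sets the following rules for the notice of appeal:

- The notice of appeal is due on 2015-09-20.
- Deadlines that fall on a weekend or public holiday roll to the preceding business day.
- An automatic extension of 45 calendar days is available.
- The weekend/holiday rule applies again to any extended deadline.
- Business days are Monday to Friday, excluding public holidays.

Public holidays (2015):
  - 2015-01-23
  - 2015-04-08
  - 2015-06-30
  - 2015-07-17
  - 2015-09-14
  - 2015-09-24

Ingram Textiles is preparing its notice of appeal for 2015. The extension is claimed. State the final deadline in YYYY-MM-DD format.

Start from the fixed due date, 2015-09-20.
2015-09-20 is a Sunday, so it moves to the preceding business day, 2015-09-18 (Friday).
The 45-calendar-day extension moves the deadline from 2015-09-18 to 2015-11-02.
Since 2015-11-02 is a Monday and not a holiday, the date is unchanged.
So the filing is due 2015-11-02.

2015-11-02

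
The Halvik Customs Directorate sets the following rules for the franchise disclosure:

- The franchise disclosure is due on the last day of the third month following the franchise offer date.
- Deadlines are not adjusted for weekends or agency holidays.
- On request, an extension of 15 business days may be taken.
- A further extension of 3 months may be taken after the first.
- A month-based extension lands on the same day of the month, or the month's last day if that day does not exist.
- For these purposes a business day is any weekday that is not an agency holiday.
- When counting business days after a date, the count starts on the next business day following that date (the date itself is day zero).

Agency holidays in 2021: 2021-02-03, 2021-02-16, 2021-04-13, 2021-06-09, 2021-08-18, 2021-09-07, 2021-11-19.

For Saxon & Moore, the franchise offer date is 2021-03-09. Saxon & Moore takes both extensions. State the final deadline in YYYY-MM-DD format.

2021-10-21

3 months after 2021-03-09 falls in June 2021; the last day of that month is 2021-06-30.
No adjustment is made for weekends or holidays, so 2021-06-30 stands.
The 15-business-day extension runs from 2021-06-30 to 2021-07-21.
2021-07-21 is a Wednesday; no weekend or holiday adjustment applies.
The 3 months extension carries 2021-07-21 to 2021-10-21.
No adjustment is made for weekends or holidays, so 2021-10-21 stands.
Deadline: 2021-10-21.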